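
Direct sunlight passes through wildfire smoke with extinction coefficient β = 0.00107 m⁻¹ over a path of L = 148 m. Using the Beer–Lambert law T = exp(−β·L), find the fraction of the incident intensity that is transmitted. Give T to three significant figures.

0.854

τ = β·L = 0.00107 × 148 = 0.1584.
T = exp(−0.1584) = 0.8535.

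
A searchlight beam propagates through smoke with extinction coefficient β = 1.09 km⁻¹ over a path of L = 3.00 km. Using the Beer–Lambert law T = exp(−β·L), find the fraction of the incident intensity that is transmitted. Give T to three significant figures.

0.0380

τ = β·L = 1.09 × 3.00 = 3.2700.
T = exp(−3.2700) = 0.0380.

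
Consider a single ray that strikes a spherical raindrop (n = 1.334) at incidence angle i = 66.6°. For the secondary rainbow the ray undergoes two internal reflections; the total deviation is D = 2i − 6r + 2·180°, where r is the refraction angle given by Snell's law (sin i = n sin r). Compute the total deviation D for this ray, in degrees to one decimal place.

sin r = sin 66.6° / 1.334 = 0.9178/1.334 = 0.6880; r = 43.47°.
D = 2·66.6° − 6·43.47° + 2·180° = 133.20° − 260.82° + 360° = 232.38°.

232.4°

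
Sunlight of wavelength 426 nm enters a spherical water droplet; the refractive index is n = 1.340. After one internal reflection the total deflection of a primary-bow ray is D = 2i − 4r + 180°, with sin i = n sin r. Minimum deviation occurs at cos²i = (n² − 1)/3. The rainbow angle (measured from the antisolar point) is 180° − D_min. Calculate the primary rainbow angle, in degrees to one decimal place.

cos²i = (1.79560 − 1)/3 = 0.26520; i = arccos(0.51498) = 59.004°.
sin r = sin 59.004°/1.340 = 0.63971; r = 39.770°.
D_min = 2·59.004° − 4·39.770° + 180° = 138.929°.
Rainbow angle = 180° − D_min = 41.071°.

41.1°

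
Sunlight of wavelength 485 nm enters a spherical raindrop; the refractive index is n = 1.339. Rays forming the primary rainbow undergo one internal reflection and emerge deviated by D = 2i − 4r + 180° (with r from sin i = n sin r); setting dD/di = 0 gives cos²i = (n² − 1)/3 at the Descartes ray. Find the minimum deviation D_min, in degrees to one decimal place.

138.8°

cos²i = (1.79292 − 1)/3 = 0.26431; i = arccos(0.51411) = 59.062°.
sin r = sin 59.062°/1.339 = 0.64057; r = 39.834°.
D_min = 2·59.062° − 4·39.834° + 180° = 138.786°.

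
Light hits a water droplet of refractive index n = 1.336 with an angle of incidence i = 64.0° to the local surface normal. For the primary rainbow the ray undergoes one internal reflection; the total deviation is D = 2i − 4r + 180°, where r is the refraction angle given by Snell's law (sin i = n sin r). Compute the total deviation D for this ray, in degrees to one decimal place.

138.9°

sin r = sin 64.0° / 1.336 = 0.8988/1.336 = 0.6728; r = 42.28°.
D = 2·64.0° − 4·42.28° + 180° = 128.00° − 169.12° + 180° = 138.88°.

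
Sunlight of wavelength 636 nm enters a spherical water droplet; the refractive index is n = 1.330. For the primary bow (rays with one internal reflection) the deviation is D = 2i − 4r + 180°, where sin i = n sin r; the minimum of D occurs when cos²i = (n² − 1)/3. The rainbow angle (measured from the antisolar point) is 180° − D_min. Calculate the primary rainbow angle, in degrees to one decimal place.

cos²i = (1.76890 − 1)/3 = 0.25630; i = arccos(0.50626) = 59.585°.
sin r = sin 59.585°/1.330 = 0.64841; r = 40.422°.
D_min = 2·59.585° − 4·40.422° + 180° = 137.484°.
Rainbow angle = 180° − D_min = 42.516°.

42.5°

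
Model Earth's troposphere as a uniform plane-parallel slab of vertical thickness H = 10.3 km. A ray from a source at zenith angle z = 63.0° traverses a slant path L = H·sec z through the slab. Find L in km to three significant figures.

sec z = 1/cos 63.0° = 2.2027.
L = 10.3 × 2.2027 = 22.688 km.

22.7 km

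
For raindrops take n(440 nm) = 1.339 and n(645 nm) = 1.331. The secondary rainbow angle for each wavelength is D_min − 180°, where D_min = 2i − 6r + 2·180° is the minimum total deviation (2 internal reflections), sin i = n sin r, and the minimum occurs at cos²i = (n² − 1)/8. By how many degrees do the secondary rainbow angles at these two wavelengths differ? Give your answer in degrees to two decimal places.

2.09°

At 440 nm (n = 1.339): cos²i = 0.09912 → i = 71.650°, r = 45.141°, D_min = 232.451°, rainbow angle = 52.451°.
At 645 nm (n = 1.331): cos²i = 0.09645 → i = 71.907°, r = 45.575°, D_min = 230.365°, rainbow angle = 50.365°.
Angular width = |52.451° − 50.365°| = 2.086°.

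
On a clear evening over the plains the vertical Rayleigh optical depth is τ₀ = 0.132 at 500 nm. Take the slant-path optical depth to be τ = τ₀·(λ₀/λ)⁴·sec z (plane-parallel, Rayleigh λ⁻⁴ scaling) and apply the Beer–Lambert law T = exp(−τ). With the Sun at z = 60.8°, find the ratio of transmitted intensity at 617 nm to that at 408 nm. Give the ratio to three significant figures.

1.64

Airmass: sec 60.8° = 2.0498.
τ(617 nm) = 0.132 × (500/617)⁴ × 2.0498 = 0.132 × 0.4313 × 2.0498 = 0.1167.
τ(408 nm) = 0.132 × (500/408)⁴ × 2.0498 = 0.132 × 2.2555 × 2.0498 = 0.6103.
T(617)/T(408) = exp(τ_B − τ_A) = exp(0.4936) = 1.6382.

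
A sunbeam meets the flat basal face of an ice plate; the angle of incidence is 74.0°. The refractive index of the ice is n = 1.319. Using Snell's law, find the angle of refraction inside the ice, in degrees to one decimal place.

46.8°

Snell: sin θ_r = sin θ_i / n = sin 74.0° / 1.319 = 0.9613 / 1.319 = 0.7288.
θ_r = arcsin(0.7288) = 46.78°.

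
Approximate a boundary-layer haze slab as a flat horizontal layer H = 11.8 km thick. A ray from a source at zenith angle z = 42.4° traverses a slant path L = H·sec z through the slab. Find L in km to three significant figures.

16.0 km

sec z = 1/cos 42.4° = 1.3542.
L = 11.8 × 1.3542 = 15.979 km.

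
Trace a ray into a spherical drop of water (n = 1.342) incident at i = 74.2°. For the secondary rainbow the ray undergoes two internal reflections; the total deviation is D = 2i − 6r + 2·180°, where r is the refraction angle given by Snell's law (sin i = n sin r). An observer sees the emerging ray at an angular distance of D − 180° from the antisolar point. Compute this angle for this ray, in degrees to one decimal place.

sin r = sin 74.2° / 1.342 = 0.9622/1.342 = 0.7170; r = 45.81°.
D = 2·74.2° − 6·45.81° + 2·180° = 148.40° − 274.85° + 360° = 233.55°.
Angle from antisolar point = D − 180° = 53.55°.

53.6°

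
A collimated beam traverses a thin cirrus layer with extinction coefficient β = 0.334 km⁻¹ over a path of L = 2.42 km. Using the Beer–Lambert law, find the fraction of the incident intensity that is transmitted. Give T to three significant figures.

τ = β·L = 0.334 × 2.42 = 0.8083.
T = exp(−0.8083) = 0.4456.

0.446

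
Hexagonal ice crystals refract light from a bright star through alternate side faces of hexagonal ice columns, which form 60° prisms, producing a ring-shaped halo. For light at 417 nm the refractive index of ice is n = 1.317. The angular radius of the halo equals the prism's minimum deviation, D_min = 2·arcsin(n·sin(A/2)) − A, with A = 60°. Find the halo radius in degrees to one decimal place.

22.4°

n·sin(A/2) = 1.317 × sin 30° = 1.317 × 0.5000 = 0.6585.
D_min = 2·arcsin(0.6585) − 60° = 2 × 41.186° − 60° = 22.371°.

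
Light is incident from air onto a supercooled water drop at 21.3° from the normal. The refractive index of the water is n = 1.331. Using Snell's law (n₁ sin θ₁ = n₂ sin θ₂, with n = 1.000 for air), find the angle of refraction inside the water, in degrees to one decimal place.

15.8°

Snell: sin θ_r = sin θ_i / n = sin 21.3° / 1.331 = 0.3633 / 1.331 = 0.2729.
θ_r = arcsin(0.2729) = 15.84°.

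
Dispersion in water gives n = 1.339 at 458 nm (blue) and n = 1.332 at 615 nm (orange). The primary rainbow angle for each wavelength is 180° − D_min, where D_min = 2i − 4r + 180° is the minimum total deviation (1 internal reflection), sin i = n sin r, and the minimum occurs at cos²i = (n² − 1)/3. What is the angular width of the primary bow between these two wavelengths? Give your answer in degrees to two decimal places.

At 458 nm (n = 1.339): cos²i = 0.26431 → i = 59.062°, r = 39.834°, D_min = 138.786°, rainbow angle = 41.214°.
At 615 nm (n = 1.332): cos²i = 0.25807 → i = 59.469°, r = 40.290°, D_min = 137.776°, rainbow angle = 42.224°.
Angular width = |41.214° − 42.224°| = 1.010°.

1.01°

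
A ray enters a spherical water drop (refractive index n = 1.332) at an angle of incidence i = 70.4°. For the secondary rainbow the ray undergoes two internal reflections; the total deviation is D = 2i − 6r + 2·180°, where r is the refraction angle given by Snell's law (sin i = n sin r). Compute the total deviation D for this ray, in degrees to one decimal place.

sin r = sin 70.4° / 1.332 = 0.9421/1.332 = 0.7073; r = 45.01°.
D = 2·70.4° − 6·45.01° + 2·180° = 140.80° − 270.07° + 360° = 230.73°.

230.7°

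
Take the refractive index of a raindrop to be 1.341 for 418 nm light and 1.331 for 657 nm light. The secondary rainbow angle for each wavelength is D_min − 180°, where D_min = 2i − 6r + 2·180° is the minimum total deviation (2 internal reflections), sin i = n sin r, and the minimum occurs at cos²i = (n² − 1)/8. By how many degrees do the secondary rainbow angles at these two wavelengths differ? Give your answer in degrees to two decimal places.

2.60°

At 418 nm (n = 1.341): cos²i = 0.09979 → i = 71.586°, r = 45.034°, D_min = 232.966°, rainbow angle = 52.966°.
At 657 nm (n = 1.331): cos²i = 0.09645 → i = 71.907°, r = 45.575°, D_min = 230.365°, rainbow angle = 50.365°.
Angular width = |52.966° − 50.365°| = 2.601°.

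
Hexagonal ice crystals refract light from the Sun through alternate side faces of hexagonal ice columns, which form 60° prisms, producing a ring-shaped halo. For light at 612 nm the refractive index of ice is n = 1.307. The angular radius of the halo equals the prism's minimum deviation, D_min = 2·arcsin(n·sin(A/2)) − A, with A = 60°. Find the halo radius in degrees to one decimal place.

n·sin(A/2) = 1.307 × sin 30° = 1.307 × 0.5000 = 0.6535.
D_min = 2·arcsin(0.6535) − 60° = 2 × 40.806° − 60° = 21.612°.

21.6°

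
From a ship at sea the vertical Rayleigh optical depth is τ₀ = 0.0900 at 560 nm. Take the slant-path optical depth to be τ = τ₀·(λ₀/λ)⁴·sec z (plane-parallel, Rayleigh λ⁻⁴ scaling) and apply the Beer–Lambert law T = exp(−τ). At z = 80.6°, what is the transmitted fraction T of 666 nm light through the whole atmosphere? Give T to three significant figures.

sec 80.6° = 6.1227.
τ = 0.0900 × (560/666)⁴ × 6.1227 = 0.0900 × 0.4999 × 6.1227 = 0.2754.
T = exp(−0.2754) = 0.7592.

0.759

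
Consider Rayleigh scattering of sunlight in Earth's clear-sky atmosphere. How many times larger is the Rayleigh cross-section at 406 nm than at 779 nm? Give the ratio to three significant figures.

Rayleigh scattering ∝ λ⁻⁴, so the ratio of coefficients is the inverse fourth power of the wavelength ratio.
σ(406)/σ(779) = (779/406)⁴ = (1.9187)⁴ = 13.55.

13.6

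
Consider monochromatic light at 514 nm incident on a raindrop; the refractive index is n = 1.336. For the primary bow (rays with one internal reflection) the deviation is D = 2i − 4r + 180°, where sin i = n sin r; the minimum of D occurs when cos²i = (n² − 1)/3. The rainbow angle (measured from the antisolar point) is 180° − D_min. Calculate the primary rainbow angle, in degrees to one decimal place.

cos²i = (1.78490 − 1)/3 = 0.26163; i = arccos(0.51150) = 59.236°.
sin r = sin 59.236°/1.336 = 0.64318; r = 40.029°.
D_min = 2·59.236° − 4·40.029° + 180° = 138.356°.
Rainbow angle = 180° − D_min = 41.644°.

41.6°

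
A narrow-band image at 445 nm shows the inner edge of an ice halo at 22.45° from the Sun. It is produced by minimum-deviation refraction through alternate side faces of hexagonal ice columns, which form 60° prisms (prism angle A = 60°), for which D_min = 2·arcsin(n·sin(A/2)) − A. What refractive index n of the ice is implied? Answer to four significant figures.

1.318

Rearranging: n = sin((D_min + A)/2) / sin(A/2).
(D_min + A)/2 = (22.45° + 60°)/2 = 41.225°.
n = sin 41.225° / sin 30° = 0.6590 / 0.5000 = 1.3180.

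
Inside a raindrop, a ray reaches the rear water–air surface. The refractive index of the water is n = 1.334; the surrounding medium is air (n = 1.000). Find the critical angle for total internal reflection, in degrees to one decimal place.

48.6°

sin θ_c = n_air / n = 1.000 / 1.334 = 0.7496.
θ_c = arcsin(0.7496) = 48.56°.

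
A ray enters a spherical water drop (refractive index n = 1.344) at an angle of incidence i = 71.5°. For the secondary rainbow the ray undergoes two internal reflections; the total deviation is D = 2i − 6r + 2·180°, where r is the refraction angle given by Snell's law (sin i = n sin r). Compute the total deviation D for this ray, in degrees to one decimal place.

sin r = sin 71.5° / 1.344 = 0.9483/1.344 = 0.7056; r = 44.88°.
D = 2·71.5° − 6·44.88° + 2·180° = 143.00° − 269.27° + 360° = 233.73°.

233.7°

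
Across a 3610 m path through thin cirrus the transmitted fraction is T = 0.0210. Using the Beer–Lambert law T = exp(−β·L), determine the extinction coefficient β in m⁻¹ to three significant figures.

0.00107 m⁻¹

Beer–Lambert: T = exp(−βL) ⇒ β = −ln(T)/L = −ln(0.0210)/3610 = 3.8632/3610 = 0.00107 m⁻¹.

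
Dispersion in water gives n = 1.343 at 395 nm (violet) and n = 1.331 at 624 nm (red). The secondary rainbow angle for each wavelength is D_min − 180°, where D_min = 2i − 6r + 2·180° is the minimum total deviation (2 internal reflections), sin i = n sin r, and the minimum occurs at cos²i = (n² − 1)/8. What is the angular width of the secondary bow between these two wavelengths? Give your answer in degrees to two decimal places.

At 395 nm (n = 1.343): cos²i = 0.10046 → i = 71.522°, r = 44.928°, D_min = 233.478°, rainbow angle = 53.478°.
At 624 nm (n = 1.331): cos²i = 0.09645 → i = 71.907°, r = 45.575°, D_min = 230.365°, rainbow angle = 50.365°.
Angular width = |53.478° − 50.365°| = 3.113°.

3.11°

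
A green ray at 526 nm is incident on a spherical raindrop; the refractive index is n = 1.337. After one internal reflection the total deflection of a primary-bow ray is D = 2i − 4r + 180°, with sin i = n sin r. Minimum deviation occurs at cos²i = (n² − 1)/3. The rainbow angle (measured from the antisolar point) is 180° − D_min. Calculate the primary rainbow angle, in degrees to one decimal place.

41.5°

cos²i = (1.78757 − 1)/3 = 0.26252; i = arccos(0.51237) = 59.178°.
sin r = sin 59.178°/1.337 = 0.64231; r = 39.964°.
D_min = 2·59.178° − 4·39.964° + 180° = 138.500°.
Rainbow angle = 180° − D_min = 41.500°.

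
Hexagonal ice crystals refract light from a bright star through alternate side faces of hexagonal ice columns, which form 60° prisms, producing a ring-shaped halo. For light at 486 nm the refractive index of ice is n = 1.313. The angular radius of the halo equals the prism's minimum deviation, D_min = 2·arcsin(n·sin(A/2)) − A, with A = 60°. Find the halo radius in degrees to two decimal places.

n·sin(A/2) = 1.313 × sin 30° = 1.313 × 0.5000 = 0.6565.
D_min = 2·arcsin(0.6565) − 60° = 2 × 41.033° − 60° = 22.067°.

22.07°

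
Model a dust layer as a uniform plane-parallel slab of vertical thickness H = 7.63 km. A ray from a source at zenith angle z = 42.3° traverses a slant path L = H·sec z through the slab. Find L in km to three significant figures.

sec z = 1/cos 42.3° = 1.3520.
L = 7.63 × 1.3520 = 10.316 km.

10.3 km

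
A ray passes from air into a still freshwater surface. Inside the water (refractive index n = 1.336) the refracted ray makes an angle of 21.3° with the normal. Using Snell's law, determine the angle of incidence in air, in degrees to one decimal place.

29.0°

Snell: sin θ_i = n · sin θ_r = 1.336 × sin 21.3° = 1.336 × 0.3633 = 0.4853.
θ_i = arcsin(0.4853) = 29.03°.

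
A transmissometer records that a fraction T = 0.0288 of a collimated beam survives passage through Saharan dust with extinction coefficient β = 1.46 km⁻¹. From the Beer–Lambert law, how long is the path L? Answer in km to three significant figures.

Beer–Lambert: T = exp(−βL) ⇒ L = −ln(T)/β = −ln(0.0288)/1.46 = 3.5474/1.46 = 2.43 km.

2.43 km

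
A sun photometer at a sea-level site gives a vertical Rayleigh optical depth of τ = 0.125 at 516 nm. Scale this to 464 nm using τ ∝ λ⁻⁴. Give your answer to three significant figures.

τ(464 nm) = τ(516 nm) × (516/464)⁴ = 0.125 × (1.1121)⁴ = 0.125 × 1.5294 = 0.1912.

0.191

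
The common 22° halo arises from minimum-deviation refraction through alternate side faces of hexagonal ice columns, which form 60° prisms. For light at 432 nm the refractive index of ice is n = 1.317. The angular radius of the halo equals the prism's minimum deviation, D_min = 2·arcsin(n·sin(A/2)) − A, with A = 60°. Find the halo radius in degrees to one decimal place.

n·sin(A/2) = 1.317 × sin 30° = 1.317 × 0.5000 = 0.6585.
D_min = 2·arcsin(0.6585) − 60° = 2 × 41.186° − 60° = 22.371°.

22.4°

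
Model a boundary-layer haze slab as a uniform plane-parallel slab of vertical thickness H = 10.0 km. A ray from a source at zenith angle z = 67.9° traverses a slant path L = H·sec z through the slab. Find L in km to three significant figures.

sec z = 1/cos 67.9° = 2.6580.
L = 10.0 × 2.6580 = 26.580 km.

26.6 km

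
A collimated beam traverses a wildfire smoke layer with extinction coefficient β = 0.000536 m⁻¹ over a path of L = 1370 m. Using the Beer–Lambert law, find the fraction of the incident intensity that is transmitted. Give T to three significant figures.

0.480

τ = β·L = 0.000536 × 1370 = 0.7343.
T = exp(−0.7343) = 0.4798.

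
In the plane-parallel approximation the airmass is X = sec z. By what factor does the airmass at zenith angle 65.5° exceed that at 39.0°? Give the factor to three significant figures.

X(65.5°)/X(39.0°) = sec 65.5° / sec 39.0° = cos 39.0° / cos 65.5° = 0.7771/0.4147 = 1.8740.

1.87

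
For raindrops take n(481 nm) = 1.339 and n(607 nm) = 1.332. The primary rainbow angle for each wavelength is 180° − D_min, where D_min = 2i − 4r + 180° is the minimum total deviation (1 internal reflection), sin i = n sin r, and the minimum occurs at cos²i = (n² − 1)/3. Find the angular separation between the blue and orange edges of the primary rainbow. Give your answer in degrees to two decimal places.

1.01°

At 481 nm (n = 1.339): cos²i = 0.26431 → i = 59.062°, r = 39.834°, D_min = 138.786°, rainbow angle = 41.214°.
At 607 nm (n = 1.332): cos²i = 0.25807 → i = 59.469°, r = 40.290°, D_min = 137.776°, rainbow angle = 42.224°.
Angular width = |41.214° − 42.224°| = 1.010°.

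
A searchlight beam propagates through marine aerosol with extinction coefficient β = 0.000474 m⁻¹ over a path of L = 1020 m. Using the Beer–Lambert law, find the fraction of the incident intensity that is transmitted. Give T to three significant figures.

0.617

τ = β·L = 0.000474 × 1020 = 0.4835.
T = exp(−0.4835) = 0.6166.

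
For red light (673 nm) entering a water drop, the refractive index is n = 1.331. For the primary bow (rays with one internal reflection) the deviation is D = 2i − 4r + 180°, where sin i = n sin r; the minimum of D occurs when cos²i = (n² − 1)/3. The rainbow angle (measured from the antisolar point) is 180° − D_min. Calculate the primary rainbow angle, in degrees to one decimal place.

cos²i = (1.77156 − 1)/3 = 0.25719; i = arccos(0.50714) = 59.527°.
sin r = sin 59.527°/1.331 = 0.64753; r = 40.356°.
D_min = 2·59.527° − 4·40.356° + 180° = 137.630°.
Rainbow angle = 180° − D_min = 42.370°.

42.4°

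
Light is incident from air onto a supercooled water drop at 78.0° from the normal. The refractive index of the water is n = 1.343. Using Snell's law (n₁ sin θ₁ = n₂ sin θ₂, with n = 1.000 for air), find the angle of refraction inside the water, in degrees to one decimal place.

Snell: sin θ_r = sin θ_i / n = sin 78.0° / 1.343 = 0.9781 / 1.343 = 0.7283.
θ_r = arcsin(0.7283) = 46.75°.

46.7°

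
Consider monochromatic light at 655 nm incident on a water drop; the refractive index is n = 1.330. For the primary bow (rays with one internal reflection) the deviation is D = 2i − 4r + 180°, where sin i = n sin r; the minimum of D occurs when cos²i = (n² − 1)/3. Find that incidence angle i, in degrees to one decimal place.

59.6°

cos²i = (1.330² − 1)/3 = (1.76890 − 1)/3 = 0.25630.
cos i = 0.50626, so i = 59.585°.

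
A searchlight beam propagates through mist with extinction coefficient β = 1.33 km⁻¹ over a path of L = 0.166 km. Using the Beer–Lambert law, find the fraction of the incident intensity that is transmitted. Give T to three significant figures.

τ = β·L = 1.33 × 0.166 = 0.2208.
T = exp(−0.2208) = 0.8019.

0.802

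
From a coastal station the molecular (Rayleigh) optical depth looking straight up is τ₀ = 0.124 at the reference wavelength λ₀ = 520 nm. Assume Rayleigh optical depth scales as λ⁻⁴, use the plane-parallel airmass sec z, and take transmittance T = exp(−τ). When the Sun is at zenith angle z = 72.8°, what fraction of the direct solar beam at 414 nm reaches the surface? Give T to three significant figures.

0.352

sec 72.8° = 3.3817.
τ = 0.124 × (520/414)⁴ × 3.3817 = 0.124 × 2.4889 × 3.3817 = 1.0437.
T = exp(−1.0437) = 0.3522.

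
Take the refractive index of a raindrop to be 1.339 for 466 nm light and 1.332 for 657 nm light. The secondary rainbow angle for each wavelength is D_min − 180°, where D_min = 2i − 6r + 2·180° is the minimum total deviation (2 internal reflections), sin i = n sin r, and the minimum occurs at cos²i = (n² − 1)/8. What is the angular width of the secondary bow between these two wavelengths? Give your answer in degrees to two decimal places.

At 466 nm (n = 1.339): cos²i = 0.09912 → i = 71.650°, r = 45.141°, D_min = 232.451°, rainbow angle = 52.451°.
At 657 nm (n = 1.332): cos²i = 0.09678 → i = 71.875°, r = 45.520°, D_min = 230.628°, rainbow angle = 50.628°.
Angular width = |52.451° − 50.628°| = 1.823°.

1.82°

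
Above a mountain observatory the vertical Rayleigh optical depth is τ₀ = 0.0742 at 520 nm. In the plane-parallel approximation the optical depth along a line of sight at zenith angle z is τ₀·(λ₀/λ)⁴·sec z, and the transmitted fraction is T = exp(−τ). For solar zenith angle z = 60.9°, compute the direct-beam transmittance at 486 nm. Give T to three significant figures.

0.819

sec 60.9° = 2.0562.
τ = 0.0742 × (520/486)⁴ × 2.0562 = 0.0742 × 1.3106 × 2.0562 = 0.2000.
T = exp(−0.2000) = 0.8188.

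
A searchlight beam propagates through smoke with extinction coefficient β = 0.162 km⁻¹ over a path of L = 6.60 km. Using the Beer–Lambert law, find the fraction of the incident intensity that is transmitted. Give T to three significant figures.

τ = β·L = 0.162 × 6.60 = 1.0692.
T = exp(−1.0692) = 0.3433.

0.343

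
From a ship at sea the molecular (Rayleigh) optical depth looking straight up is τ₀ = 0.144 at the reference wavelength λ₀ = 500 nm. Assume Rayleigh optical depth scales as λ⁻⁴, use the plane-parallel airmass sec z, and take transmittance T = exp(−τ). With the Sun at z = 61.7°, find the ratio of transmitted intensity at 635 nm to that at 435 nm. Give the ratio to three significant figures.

Airmass: sec 61.7° = 2.1093.
τ(635 nm) = 0.144 × (500/635)⁴ × 2.1093 = 0.144 × 0.3844 × 2.1093 = 0.1168.
τ(435 nm) = 0.144 × (500/435)⁴ × 2.1093 = 0.144 × 1.7455 × 2.1093 = 0.5302.
T(635)/T(435) = exp(τ_B − τ_A) = exp(0.4134) = 1.5120.

1.51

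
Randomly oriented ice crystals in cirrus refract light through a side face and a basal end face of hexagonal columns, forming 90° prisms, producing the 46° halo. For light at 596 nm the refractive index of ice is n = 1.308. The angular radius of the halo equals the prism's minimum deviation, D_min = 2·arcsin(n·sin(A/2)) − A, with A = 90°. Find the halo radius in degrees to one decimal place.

n·sin(A/2) = 1.308 × sin 45° = 1.308 × 0.7071 = 0.9249.
D_min = 2·arcsin(0.9249) − 90° = 2 × 67.653° − 90° = 45.305°.

45.3°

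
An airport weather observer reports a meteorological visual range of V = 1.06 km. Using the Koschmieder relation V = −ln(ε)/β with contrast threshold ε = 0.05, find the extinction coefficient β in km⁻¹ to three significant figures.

2.83 km⁻¹

β = −ln(0.05) / V = 2.996 / 1.06 = 2.8262 km⁻¹.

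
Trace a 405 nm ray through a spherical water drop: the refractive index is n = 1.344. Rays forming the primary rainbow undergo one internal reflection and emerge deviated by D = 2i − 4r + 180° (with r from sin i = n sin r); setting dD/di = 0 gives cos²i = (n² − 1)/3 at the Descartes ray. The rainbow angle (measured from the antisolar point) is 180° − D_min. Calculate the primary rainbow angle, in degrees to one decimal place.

40.5°

cos²i = (1.80634 − 1)/3 = 0.26878; i = arccos(0.51844) = 58.772°.
sin r = sin 58.772°/1.344 = 0.63625; r = 39.512°.
D_min = 2·58.772° − 4·39.512° + 180° = 139.495°.
Rainbow angle = 180° − D_min = 40.505°.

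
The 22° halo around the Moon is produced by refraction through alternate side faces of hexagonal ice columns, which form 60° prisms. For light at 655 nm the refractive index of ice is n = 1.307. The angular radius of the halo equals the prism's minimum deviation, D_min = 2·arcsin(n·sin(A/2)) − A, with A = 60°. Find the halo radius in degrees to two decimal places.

n·sin(A/2) = 1.307 × sin 30° = 1.307 × 0.5000 = 0.6535.
D_min = 2·arcsin(0.6535) − 60° = 2 × 40.806° − 60° = 21.612°.

21.61°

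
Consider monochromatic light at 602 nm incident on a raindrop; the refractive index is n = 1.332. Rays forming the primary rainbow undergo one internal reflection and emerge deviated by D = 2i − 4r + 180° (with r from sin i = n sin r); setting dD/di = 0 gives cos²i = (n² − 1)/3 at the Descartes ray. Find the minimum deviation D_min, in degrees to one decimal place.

cos²i = (1.77422 − 1)/3 = 0.25807; i = arccos(0.50801) = 59.469°.
sin r = sin 59.469°/1.332 = 0.64666; r = 40.290°.
D_min = 2·59.469° − 4·40.290° + 180° = 137.776°.

137.8°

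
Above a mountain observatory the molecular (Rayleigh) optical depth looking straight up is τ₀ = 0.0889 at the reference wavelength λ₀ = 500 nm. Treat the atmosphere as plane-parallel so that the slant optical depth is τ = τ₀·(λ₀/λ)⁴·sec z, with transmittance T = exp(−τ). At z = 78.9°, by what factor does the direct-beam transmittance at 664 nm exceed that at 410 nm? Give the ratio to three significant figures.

Airmass: sec 78.9° = 5.1942.
τ(664 nm) = 0.0889 × (500/664)⁴ × 5.1942 = 0.0889 × 0.3215 × 5.1942 = 0.1485.
τ(410 nm) = 0.0889 × (500/410)⁴ × 5.1942 = 0.0889 × 2.2118 × 5.1942 = 1.0213.
T(664)/T(410) = exp(τ_B − τ_A) = exp(0.8729) = 2.3938.

2.39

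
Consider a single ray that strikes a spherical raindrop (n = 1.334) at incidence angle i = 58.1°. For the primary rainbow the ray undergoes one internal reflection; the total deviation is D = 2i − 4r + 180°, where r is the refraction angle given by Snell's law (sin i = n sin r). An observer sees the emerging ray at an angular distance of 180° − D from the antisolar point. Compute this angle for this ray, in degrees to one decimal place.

41.9°

sin r = sin 58.1° / 1.334 = 0.8490/1.334 = 0.6364; r = 39.52°.
D = 2·58.1° − 4·39.52° + 180° = 116.20° − 158.10° + 180° = 138.10°.
Angle from antisolar point = 180° − D = 41.90°.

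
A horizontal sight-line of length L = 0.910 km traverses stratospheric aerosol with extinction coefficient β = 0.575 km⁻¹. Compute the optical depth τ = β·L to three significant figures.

τ = β·L = 0.575 × 0.910 = 0.5232.

0.523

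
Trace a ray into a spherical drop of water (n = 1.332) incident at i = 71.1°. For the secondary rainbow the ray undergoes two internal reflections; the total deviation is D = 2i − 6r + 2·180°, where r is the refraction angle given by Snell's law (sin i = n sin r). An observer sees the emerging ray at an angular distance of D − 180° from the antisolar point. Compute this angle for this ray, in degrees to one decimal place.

50.7°

sin r = sin 71.1° / 1.332 = 0.9461/1.332 = 0.7103; r = 45.26°.
D = 2·71.1° − 6·45.26° + 2·180° = 142.20° − 271.54° + 360° = 230.66°.
Angle from antisolar point = D − 180° = 50.66°.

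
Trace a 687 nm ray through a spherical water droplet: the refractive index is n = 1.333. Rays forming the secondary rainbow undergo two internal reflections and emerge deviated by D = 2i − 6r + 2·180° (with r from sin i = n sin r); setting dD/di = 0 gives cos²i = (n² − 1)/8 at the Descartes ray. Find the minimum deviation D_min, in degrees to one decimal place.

230.9°

cos²i = (1.77689 − 1)/8 = 0.09711; i = arccos(0.31163) = 71.843°.
sin r = sin 71.843°/1.333 = 0.71283; r = 45.466°.
D_min = 2·71.843° − 6·45.466° + 360° = 230.891°.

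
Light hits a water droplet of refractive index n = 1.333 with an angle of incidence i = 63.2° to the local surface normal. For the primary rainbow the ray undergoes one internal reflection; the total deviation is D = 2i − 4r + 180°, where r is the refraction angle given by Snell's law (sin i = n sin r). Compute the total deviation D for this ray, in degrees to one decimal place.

138.3°

sin r = sin 63.2° / 1.333 = 0.8926/1.333 = 0.6696; r = 42.04°.
D = 2·63.2° − 4·42.04° + 180° = 126.40° − 168.15° + 180° = 138.25°.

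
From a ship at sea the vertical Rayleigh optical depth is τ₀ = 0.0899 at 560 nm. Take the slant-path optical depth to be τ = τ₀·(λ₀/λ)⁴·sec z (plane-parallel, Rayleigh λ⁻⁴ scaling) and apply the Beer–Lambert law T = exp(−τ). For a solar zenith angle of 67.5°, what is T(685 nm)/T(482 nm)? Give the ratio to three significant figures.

1.38

Airmass: sec 67.5° = 2.6131.
τ(685 nm) = 0.0899 × (560/685)⁴ × 2.6131 = 0.0899 × 0.4467 × 2.6131 = 0.1049.
τ(482 nm) = 0.0899 × (560/482)⁴ × 2.6131 = 0.0899 × 1.8221 × 2.6131 = 0.4280.
T(685)/T(482) = exp(τ_B − τ_A) = exp(0.3231) = 1.3814.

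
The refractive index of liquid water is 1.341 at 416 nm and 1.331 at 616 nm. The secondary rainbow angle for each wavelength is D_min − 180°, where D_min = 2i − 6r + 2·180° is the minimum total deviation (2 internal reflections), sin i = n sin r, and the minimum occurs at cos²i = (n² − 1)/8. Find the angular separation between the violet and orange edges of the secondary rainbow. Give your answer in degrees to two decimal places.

2.60°

At 416 nm (n = 1.341): cos²i = 0.09979 → i = 71.586°, r = 45.034°, D_min = 232.966°, rainbow angle = 52.966°.
At 616 nm (n = 1.331): cos²i = 0.09645 → i = 71.907°, r = 45.575°, D_min = 230.365°, rainbow angle = 50.365°.
Angular width = |52.966° − 50.365°| = 2.601°.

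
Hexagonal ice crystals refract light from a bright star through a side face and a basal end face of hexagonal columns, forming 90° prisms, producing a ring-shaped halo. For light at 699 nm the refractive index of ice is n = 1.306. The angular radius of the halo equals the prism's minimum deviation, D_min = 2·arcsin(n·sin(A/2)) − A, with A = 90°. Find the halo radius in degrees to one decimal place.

44.9°

n·sin(A/2) = 1.306 × sin 45° = 1.306 × 0.7071 = 0.9235.
D_min = 2·arcsin(0.9235) − 90° = 2 × 67.440° − 90° = 44.881°.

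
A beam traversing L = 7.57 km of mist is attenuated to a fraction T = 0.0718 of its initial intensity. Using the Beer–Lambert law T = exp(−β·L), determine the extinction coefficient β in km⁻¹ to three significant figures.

0.348 km⁻¹

Beer–Lambert: T = exp(−βL) ⇒ β = −ln(T)/L = −ln(0.0718)/7.57 = 2.6339/7.57 = 0.3479 km⁻¹.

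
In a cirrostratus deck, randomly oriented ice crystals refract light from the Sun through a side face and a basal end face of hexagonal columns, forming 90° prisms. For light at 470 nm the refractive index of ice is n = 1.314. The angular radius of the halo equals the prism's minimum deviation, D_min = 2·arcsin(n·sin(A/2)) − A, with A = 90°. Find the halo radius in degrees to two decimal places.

46.60°

n·sin(A/2) = 1.314 × sin 45° = 1.314 × 0.7071 = 0.9291.
D_min = 2·arcsin(0.9291) − 90° = 2 × 68.301° − 90° = 46.602°.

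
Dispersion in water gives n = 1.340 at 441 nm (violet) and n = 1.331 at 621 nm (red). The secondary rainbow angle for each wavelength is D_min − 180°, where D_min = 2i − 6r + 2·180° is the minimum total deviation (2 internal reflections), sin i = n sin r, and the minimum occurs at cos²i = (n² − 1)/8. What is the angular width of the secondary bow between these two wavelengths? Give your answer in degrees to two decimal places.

2.34°

At 441 nm (n = 1.340): cos²i = 0.09945 → i = 71.618°, r = 45.088°, D_min = 232.709°, rainbow angle = 52.709°.
At 621 nm (n = 1.331): cos²i = 0.09645 → i = 71.907°, r = 45.575°, D_min = 230.365°, rainbow angle = 50.365°.
Angular width = |52.709° − 50.365°| = 2.344°.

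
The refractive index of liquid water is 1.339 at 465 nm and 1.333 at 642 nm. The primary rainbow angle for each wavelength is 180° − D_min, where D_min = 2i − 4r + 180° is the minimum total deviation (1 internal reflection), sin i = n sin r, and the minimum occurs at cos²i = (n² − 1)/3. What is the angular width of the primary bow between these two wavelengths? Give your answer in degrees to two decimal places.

At 465 nm (n = 1.339): cos²i = 0.26431 → i = 59.062°, r = 39.834°, D_min = 138.786°, rainbow angle = 41.214°.
At 642 nm (n = 1.333): cos²i = 0.25896 → i = 59.410°, r = 40.225°, D_min = 137.922°, rainbow angle = 42.078°.
Angular width = |41.214° − 42.078°| = 0.865°.

0.86°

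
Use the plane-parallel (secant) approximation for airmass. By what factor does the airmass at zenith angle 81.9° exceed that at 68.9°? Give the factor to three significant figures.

2.55

X(81.9°)/X(68.9°) = sec 81.9° / sec 68.9° = cos 68.9° / cos 81.9° = 0.3600/0.1409 = 2.5550.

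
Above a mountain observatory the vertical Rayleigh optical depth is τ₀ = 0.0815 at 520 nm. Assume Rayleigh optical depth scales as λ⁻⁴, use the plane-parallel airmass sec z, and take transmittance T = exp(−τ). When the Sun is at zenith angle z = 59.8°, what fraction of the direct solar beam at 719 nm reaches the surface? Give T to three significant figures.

0.957

sec 59.8° = 1.9880.
τ = 0.0815 × (520/719)⁴ × 1.9880 = 0.0815 × 0.2736 × 1.9880 = 0.0443.
T = exp(−0.0443) = 0.9566.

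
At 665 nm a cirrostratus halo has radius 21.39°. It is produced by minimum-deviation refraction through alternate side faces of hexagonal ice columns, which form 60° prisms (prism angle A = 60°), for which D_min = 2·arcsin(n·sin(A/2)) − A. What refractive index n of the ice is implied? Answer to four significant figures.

1.304

Rearranging: n = sin((D_min + A)/2) / sin(A/2).
(D_min + A)/2 = (21.39° + 60°)/2 = 40.695°.
n = sin 40.695° / sin 30° = 0.6520 / 0.5000 = 1.3041.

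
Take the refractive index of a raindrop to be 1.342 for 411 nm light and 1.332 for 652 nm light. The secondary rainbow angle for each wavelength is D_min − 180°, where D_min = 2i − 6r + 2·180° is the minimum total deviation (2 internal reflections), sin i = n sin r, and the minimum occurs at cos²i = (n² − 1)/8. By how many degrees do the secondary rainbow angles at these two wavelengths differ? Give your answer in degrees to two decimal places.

2.59°

At 411 nm (n = 1.342): cos²i = 0.10012 → i = 71.554°, r = 44.981°, D_min = 233.222°, rainbow angle = 53.222°.
At 652 nm (n = 1.332): cos²i = 0.09678 → i = 71.875°, r = 45.520°, D_min = 230.628°, rainbow angle = 50.628°.
Angular width = |53.222° − 50.628°| = 2.594°.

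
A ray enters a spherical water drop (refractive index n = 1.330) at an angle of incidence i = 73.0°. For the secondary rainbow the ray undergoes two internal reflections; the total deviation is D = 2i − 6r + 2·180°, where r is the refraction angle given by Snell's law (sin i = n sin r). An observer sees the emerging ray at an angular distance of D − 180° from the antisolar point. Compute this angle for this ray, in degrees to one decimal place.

sin r = sin 73.0° / 1.330 = 0.9563/1.330 = 0.7190; r = 45.97°.
D = 2·73.0° − 6·45.97° + 2·180° = 146.00° − 275.84° + 360° = 230.16°.
Angle from antisolar point = D − 180° = 50.16°.

50.2°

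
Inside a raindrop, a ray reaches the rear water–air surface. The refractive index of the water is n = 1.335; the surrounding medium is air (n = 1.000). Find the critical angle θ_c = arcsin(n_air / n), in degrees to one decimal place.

sin θ_c = n_air / n = 1.000 / 1.335 = 0.7491.
θ_c = arcsin(0.7491) = 48.51°.

48.5°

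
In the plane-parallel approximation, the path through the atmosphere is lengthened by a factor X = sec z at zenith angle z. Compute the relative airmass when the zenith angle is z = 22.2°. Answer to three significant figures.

1.08

X = sec z = 1/cos 22.2° = 1/0.9259 = 1.0801.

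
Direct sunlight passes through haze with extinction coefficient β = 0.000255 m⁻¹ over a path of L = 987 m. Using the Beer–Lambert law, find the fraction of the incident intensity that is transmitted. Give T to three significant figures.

0.777

τ = β·L = 0.000255 × 987 = 0.2517.
T = exp(−0.2517) = 0.7775.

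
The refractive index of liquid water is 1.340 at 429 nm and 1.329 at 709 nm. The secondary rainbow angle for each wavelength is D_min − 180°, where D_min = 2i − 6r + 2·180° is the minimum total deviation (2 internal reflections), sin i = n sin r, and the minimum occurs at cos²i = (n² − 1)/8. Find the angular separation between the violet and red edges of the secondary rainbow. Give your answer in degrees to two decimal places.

2.87°

At 429 nm (n = 1.340): cos²i = 0.09945 → i = 71.618°, r = 45.088°, D_min = 232.709°, rainbow angle = 52.709°.
At 709 nm (n = 1.329): cos²i = 0.09578 → i = 71.972°, r = 45.685°, D_min = 229.837°, rainbow angle = 49.837°.
Angular width = |52.709° − 49.837°| = 2.872°.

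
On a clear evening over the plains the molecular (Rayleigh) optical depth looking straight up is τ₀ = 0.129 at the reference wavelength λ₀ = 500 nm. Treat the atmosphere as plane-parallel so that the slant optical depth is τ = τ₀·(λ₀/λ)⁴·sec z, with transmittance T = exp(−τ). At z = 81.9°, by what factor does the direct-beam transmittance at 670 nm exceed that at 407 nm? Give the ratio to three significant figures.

6.06

Airmass: sec 81.9° = 7.0972.
τ(670 nm) = 0.129 × (500/670)⁴ × 7.0972 = 0.129 × 0.3102 × 7.0972 = 0.2840.
τ(407 nm) = 0.129 × (500/407)⁴ × 7.0972 = 0.129 × 2.2777 × 7.0972 = 2.0853.
T(670)/T(407) = exp(τ_B − τ_A) = exp(1.8014) = 6.0580.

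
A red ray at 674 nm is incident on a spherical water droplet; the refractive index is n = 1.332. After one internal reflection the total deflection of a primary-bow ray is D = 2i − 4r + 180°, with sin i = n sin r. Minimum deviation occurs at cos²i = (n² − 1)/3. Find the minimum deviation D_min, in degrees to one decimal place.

137.8°

cos²i = (1.77422 − 1)/3 = 0.25807; i = arccos(0.50801) = 59.469°.
sin r = sin 59.469°/1.332 = 0.64666; r = 40.290°.
D_min = 2·59.469° − 4·40.290° + 180° = 137.776°.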